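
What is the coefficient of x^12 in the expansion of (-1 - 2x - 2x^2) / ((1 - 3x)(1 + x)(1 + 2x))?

Partial fractions give a closed form: a_n = (-17/20)·3^n + (1/4)·(-1)^n + (-2/5)·(-2)^n.
At n = 12: a_12 = -453363.

-453363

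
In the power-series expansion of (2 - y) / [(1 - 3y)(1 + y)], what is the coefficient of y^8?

The denominator gives the recurrence a_n = 2a_(n−1) + 3a_(n−2) for n ≥ 2; the numerator fixes a_0 = 2, a_1 = 3.
Iterating: 2, 3, 12, 33, 102, 303, 912, 2733, 8202, so a_8 = 8202.

8202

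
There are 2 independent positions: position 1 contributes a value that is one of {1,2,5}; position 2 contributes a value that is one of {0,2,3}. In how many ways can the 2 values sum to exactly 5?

The generating function for the choices is (t + t² + t⁵)·(1 + t² + t³); the count is [t⁵].
(t + t² + t⁵) has coefficients 0,1,1,0,0,1 for degrees 0…5.
(1 + t² + t³) has coefficients 1,0,1,1,0,0 for degrees 0…5.
[t⁵] = 1·0 + 1·1 + 1·1 = 2.

2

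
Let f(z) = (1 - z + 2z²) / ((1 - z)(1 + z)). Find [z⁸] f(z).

3

The denominator gives the recurrence a_n = a_(n−2) for n ≥ 3; the numerator fixes a_0 = 1, a_1 = -1, a_2 = 3.
Iterating: 1, -1, 3, -1, 3, -1, 3, -1, 3, so a_8 = 3.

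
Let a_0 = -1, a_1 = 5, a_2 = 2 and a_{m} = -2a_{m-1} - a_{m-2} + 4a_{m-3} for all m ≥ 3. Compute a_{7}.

The ordinary generating function has denominator 1 + 2t + t^2 - 4t^3.
Iterating the recurrence: a_0,…,a_{7} = -1, 5, 2, -13, 44, -67, 38, 167.

167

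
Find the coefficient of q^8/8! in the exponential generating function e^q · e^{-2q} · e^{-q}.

The EGF product rule gives c_8 = Σ_{k_1+k_2+k_3=8} C(8; k_1,k_2,k_3) · ∏ g_i(k_i), where e^q gives (1)^k; e^{-2q} gives (-2)^k; e^{-q} gives (-1)^k.
g_1(k) for k = 0…8: 1, 1, 1, 1, 1, 1, 1, 1, 1.
g_2(k) for k = 0…8: 1, -2, 4, -8, 16, -32, 64, -128, 256.
g_3(k) for k = 0…8: 1, -1, 1, -1, 1, -1, 1, -1, 1.
First combine the last two factors: h(k) = Σ_j C(k,j)·g_2(j)·g_3(k−j) for k = 0…8: 1, -3, 9, -27, 81, -243, 729, -2187, 6561.
c_8 = Σ_k C(8,k)·g_1(k)·h(8−k) = 1·1·6561 + 8·1·(-2187) + 28·1·729 + 56·1·(-243) + 70·1·81 + 56·1·(-27) + 28·1·9 + 8·1·(-3) + 1·1·1 = 6561 − 17496 + 20412 − 13608 + 5670 − 1512 + 252 − 24 + 1 = 256.

256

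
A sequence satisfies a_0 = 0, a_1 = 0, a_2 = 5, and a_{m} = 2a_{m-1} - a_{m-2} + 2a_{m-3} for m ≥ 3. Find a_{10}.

1025

The ordinary generating function has denominator 1 - 2z + z^2 - 2z^3.
Iterating the recurrence: a_0,…,a_{10} = 0, 0, 5, 10, 15, 30, 65, 130, 255, 510, 1025.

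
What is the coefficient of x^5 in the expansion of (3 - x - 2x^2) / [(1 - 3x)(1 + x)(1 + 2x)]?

Partial fractions give a closed form: a_n = (11/10)·3^n + (-1/2)·(-1)^n + (12/5)·(-2)^n.
At n = 5: a_5 = 191.

191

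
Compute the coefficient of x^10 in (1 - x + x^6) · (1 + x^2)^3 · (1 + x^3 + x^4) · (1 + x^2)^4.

43

(1 - x + x^6) has coefficients 1,-1,0,0,0,0,1 for degrees 0…6.
(1 + x^2)^3 has coefficients 1,0,3,0,3,0,1,0,0,0,0 for degrees 0…10.
Multiplying by (1 + x^3 + x^4) gives running coefficients 1,0,3,1,4,3,4,3,3,1,1 for degrees 0…10.
Finally multiplying by (1 + x^2)^4, the product of all factors after the first has coefficients 1,0,7,1,22,7,42,21,56,35,56 for degrees 0…10.
[x^10] = 1·56 − 1·35 + 1·22 = 43.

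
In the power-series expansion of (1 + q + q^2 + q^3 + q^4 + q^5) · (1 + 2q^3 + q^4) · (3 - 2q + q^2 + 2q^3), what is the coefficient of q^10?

7

(1 + q + q^2 + q^3 + q^4 + q^5) has coefficients 1,1,1,1,1,1 for degrees 0…5.
(1 + 2q^3 + q^4) has coefficients 1,0,0,2,1,0,0,0,0,0,0 for degrees 0…10.
Finally multiplying by (3 - 2q + q^2 + 2q^3), the product of all factors after the first has coefficients 3,-2,1,8,-1,0,5,2,0,0,0 for degrees 0…10.
[q^10] = 1·0 + 1·0 + 1·0 + 1·2 + 1·5 + 1·0 = 7.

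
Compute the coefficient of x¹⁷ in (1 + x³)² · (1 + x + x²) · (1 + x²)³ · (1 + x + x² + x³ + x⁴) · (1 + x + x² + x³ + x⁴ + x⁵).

106

(1 + x³)² has coefficients 1,0,0,2,0,0,1 for degrees 0…6.
(1 + x + x²) has coefficients 1,1,1,0,0,0,0,0,0,0,0,0,0,0,0,0,0,0 for degrees 0…17.
Multiplying by (1 + x²)³ gives running coefficients 1,1,4,3,6,3,4,1,1,0,0,0,0,0,0,0,0,0 for degrees 0…17.
Multiplying by (1 + x + x² + x³ + x⁴) gives running coefficients 1,2,6,9,15,17,20,17,15,9,6,2,1,0,0,0,0,0 for degrees 0…17.
Finally multiplying by (1 + x + x² + x³ + x⁴ + x⁵), the product of all factors after the first has coefficients 1,3,9,18,33,50,69,84,93,93,84,69,50,33,18,9,3,1 for degrees 0…17.
[x¹⁷] = 1·1 + 2·18 + 1·69 = 106.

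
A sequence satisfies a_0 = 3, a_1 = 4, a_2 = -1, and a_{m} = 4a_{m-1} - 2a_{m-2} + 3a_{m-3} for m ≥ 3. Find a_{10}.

The ordinary generating function has denominator 1 - 4t + 2t^2 - 3t^3.
Iterating the recurrence: a_0,…,a_{10} = 3, 4, -1, -3, 2, 11, 31, 108, 403, 1489, 5474.

5474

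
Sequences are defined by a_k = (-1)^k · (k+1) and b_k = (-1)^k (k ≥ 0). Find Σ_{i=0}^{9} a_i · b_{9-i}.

-55

Write out a_i and b_{9-i} for i = 0,…,9 and sum the products.
Σ = 1·(-1) − 2·1 + 3·(-1) − 4·1 + 5·(-1) − 6·1 + 7·(-1) − 8·1 + 9·(-1) − 10·1 = -55.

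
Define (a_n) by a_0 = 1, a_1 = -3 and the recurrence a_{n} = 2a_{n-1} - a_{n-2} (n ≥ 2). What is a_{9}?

-35

The ordinary generating function has denominator 1 - 2y + y^2.
Iterating the recurrence: a_0,…,a_{9} = 1, -3, -7, -11, -15, -19, -23, -27, -31, -35.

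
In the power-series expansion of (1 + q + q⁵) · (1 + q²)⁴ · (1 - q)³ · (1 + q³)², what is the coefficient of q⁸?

-20

(1 + q + q⁵) has coefficients 1,1,0,0,0,1 for degrees 0…5.
(1 + q²)⁴ has coefficients 1,0,4,0,6,0,4,0,1 for degrees 0…8.
Multiplying by (1 - q)³ gives running coefficients 1,-3,7,-13,18,-22,22,-18,13 for degrees 0…8.
Finally multiplying by (1 + q³)², the product of all factors after the first has coefficients 1,-3,7,-11,12,-8,-3,15,-24 for degrees 0…8.
[q⁸] = 1·(-24) + 1·15 + 1·(-11) = -20.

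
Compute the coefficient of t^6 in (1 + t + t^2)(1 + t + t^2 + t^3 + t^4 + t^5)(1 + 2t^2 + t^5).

(1 + t + t^2) has coefficients 1,1,1 for degrees 0…2.
(1 + t + t^2 + t^3 + t^4 + t^5) has coefficients 1,1,1,1,1,1,0 for degrees 0…6.
Finally multiplying by (1 + 2t^2 + t^5), the product of all factors after the first has coefficients 1,1,3,3,3,4,3 for degrees 0…6.
[t^6] = 1·3 + 1·4 + 1·3 = 10.

10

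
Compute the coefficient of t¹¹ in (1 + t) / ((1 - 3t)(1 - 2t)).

702444

Partial fractions give a closed form: a_n = (4)·3^n + (-3)·2^n.
At n = 11: a_11 = 702444.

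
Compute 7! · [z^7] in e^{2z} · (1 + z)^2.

The EGF product rule gives c_7 = Σ_{k_1+k_2=7} C(7; k_1,k_2) · ∏ g_i(k_i), where e^{2z} gives (2)^k; (1+z)^2 gives the falling factorial (2)_k.
g_1(k) for k = 0…7: 1, 2, 4, 8, 16, 32, 64, 128.
g_2(k) for k = 0…7: 1, 2, 2, 0, 0, 0, 0, 0.
c_7 = Σ_k C(7,k)·g_1(k)·g_2(7−k) = 21·32·2 + 7·64·2 + 1·128·1 = 1344 + 896 + 128 = 2368.

2368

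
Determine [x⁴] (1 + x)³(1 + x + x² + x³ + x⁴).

8

(1 + x)³ has coefficients 1,3,3,1 for degrees 0…3.
(1 + x + x² + x³ + x⁴) has coefficients 1,1,1,1,1 for degrees 0…4.
[x⁴] = 1·1 + 3·1 + 3·1 + 1·1 = 8.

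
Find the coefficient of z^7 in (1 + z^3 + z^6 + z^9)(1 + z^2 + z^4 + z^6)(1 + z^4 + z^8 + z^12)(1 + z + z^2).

(1 + z^3 + z^6 + z^9) has coefficients 1,0,0,1,0,0,1,0 for degrees 0…7.
(1 + z^2 + z^4 + z^6) has coefficients 1,0,1,0,1,0,1,0 for degrees 0…7.
Multiplying by (1 + z^4 + z^8 + z^12) gives running coefficients 1,0,1,0,2,0,2,0 for degrees 0…7.
Finally multiplying by (1 + z + z^2), the product of all factors after the first has coefficients 1,1,2,1,3,2,4,2 for degrees 0…7.
[z^7] = 1·2 + 1·3 + 1·1 = 6.

6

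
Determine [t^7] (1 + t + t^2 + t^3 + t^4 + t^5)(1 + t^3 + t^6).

2

(1 + t + t^2 + t^3 + t^4 + t^5) has coefficients 1,1,1,1,1,1 for degrees 0…5.
(1 + t^3 + t^6) has coefficients 1,0,0,1,0,0,1,0 for degrees 0…7.
[t^7] = 1·0 + 1·1 + 1·0 + 1·0 + 1·1 + 1·0 = 2.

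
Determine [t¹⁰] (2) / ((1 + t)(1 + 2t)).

4094

The denominator gives the recurrence a_n = −3a_(n−1) − 2a_(n−2) for n ≥ 2; the numerator fixes a_0 = 2, a_1 = -6.
Iterating: 2, -6, 14, -30, 62, -126, 254, -510, 1022, -2046, 4094, so a_10 = 4094.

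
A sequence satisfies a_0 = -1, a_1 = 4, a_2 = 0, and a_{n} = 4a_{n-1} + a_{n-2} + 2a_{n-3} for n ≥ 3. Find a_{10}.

100660

The ordinary generating function has denominator 1 - 4t - t^2 - 2t^3.
Iterating the recurrence: a_0,…,a_{10} = -1, 4, 0, 2, 16, 66, 284, 1234, 5352, 23210, 100660.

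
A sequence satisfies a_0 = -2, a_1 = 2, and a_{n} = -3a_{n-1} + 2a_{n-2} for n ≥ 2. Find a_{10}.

The ordinary generating function has denominator 1 + 3t - 2t^2.
Iterating the recurrence: a_0,…,a_{10} = -2, 2, -10, 34, -122, 434, -1546, 5506, -19610, 69842, -248746.

-248746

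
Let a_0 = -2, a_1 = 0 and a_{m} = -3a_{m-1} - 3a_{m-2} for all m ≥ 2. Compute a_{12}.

-1458

The ordinary generating function has denominator 1 + 3z + 3z^2.
Iterating the recurrence: a_0,…,a_{12} = -2, 0, 6, -18, 36, -54, 54, 0, -162, 486, -972, 1458, -1458.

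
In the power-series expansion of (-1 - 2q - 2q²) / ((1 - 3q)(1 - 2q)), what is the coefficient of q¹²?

-2991019

The denominator gives the recurrence a_n = 5a_(n−1) − 6a_(n−2) for n ≥ 3; the numerator fixes a_0 = -1, a_1 = -7, a_2 = -31.
Iterating: -1, -7, -31, -113, -379, -1217, -3811, -11753, -35899, -108977, -329491, -993593, -2991019, so a_12 = -2991019.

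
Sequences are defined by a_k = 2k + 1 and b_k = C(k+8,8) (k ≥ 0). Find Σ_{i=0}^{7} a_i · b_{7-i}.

Write out a_i and b_{7-i} for i = 0,…,7 and sum the products.
Σ = 1·6435 + 3·3003 + 5·1287 + 7·495 + 9·165 + 11·45 + 13·9 + 15·1 = 27456.

27456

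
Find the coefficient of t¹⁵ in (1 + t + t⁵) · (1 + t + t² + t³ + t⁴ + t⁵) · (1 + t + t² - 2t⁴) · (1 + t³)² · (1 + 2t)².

(1 + t + t⁵) has coefficients 1,1,0,0,0,1 for degrees 0…5.
(1 + t + t² + t³ + t⁴ + t⁵) has coefficients 1,1,1,1,1,1,0,0,0,0,0,0,0,0,0,0 for degrees 0…15.
Multiplying by (1 + t + t² - 2t⁴) gives running coefficients 1,2,3,3,1,1,0,-1,-2,-2,0,0,0,0,0,0 for degrees 0…15.
Multiplying by (1 + t³)² gives running coefficients 1,2,3,5,5,7,7,3,3,1,-1,-3,-4,-1,-2,-2 for degrees 0…15.
Finally multiplying by (1 + 2t)², the product of all factors after the first has coefficients 1,6,15,25,37,47,55,59,43,25,15,-3,-20,-29,-22,-14 for degrees 0…15.
[t¹⁵] = 1·(-14) + 1·(-22) + 1·15 = -21.

-21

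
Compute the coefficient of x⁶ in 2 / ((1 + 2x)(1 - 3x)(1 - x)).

1346

Partial fractions give a closed form: a_n = (8/15)·(-2)^n + (9/5)·3^n + (-1/3)·1^n.
At n = 6: a_6 = 1346.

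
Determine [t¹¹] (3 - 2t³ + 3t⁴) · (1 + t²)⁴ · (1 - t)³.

(3 - 2t³ + 3t⁴) has coefficients 3,0,0,-2,3 for degrees 0…4.
(1 + t²)⁴ has coefficients 1,0,4,0,6,0,4,0,1,0,0,0 for degrees 0…11.
Finally multiplying by (1 - t)³, the product of all factors after the first has coefficients 1,-3,7,-13,18,-22,22,-18,13,-7,3,-1 for degrees 0…11.
[t¹¹] = 3·(-1) − 2·13 + 3·(-18) = -83.

-83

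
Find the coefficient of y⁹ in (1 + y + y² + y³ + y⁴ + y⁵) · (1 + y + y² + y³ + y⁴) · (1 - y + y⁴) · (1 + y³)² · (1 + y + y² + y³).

(1 + y + y² + y³ + y⁴ + y⁵) has coefficients 1,1,1,1,1,1 for degrees 0…5.
(1 + y + y² + y³ + y⁴) has coefficients 1,1,1,1,1,0,0,0,0,0 for degrees 0…9.
Multiplying by (1 - y + y⁴) gives running coefficients 1,0,0,0,1,0,1,1,1,0 for degrees 0…9.
Multiplying by (1 + y³)² gives running coefficients 1,0,0,2,1,0,2,3,1,2 for degrees 0…9.
Finally multiplying by (1 + y + y² + y³), the product of all factors after the first has coefficients 1,1,1,3,3,3,5,6,6,8 for degrees 0…9.
[y⁹] = 1·8 + 1·6 + 1·6 + 1·5 + 1·3 + 1·3 = 31.

31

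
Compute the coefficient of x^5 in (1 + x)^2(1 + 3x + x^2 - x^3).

(1 + x)^2 has coefficients 1,2,1 for degrees 0…2.
(1 + 3x + x^2 - x^3) has coefficients 1,3,1,-1,0,0 for degrees 0…5.
[x^5] = 1·0 + 2·0 + 1·(-1) = -1.

-1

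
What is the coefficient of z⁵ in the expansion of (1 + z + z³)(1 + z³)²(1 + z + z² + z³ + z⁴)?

6

(1 + z + z³) has coefficients 1,1,0,1 for degrees 0…3.
(1 + z³)² has coefficients 1,0,0,2,0,0 for degrees 0…5.
Finally multiplying by (1 + z + z² + z³ + z⁴), the product of all factors after the first has coefficients 1,1,1,3,3,2 for degrees 0…5.
[z⁵] = 1·2 + 1·3 + 1·1 = 6.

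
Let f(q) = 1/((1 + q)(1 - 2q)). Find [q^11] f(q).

Partial fractions give a closed form: a_n = (1/3)·(-1)^n + (2/3)·2^n.
At n = 11: a_11 = 1365.

1365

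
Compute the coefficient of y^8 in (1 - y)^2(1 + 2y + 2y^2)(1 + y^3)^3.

-3

(1 - y)^2 has coefficients 1,-2,1 for degrees 0…2.
(1 + 2y + 2y^2) has coefficients 1,2,2,0,0,0,0,0,0 for degrees 0…8.
Finally multiplying by (1 + y^3)^3, the product of all factors after the first has coefficients 1,2,2,3,6,6,3,6,6 for degrees 0…8.
[y^8] = 1·6 − 2·6 + 1·3 = -3.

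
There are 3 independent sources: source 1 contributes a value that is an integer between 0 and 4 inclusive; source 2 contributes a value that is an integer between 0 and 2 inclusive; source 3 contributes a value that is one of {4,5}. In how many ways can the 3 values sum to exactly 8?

The generating function for the choices is (1 + z + z^2 + z^3 + z^4)·(1 + z + z^2)·(z^4 + z^5); the count is [z^8].
(1 + z + z^2 + z^3 + z^4) has coefficients 1,1,1,1,1 for degrees 0…4.
(1 + z + z^2) has coefficients 1,1,1,0,0,0,0,0,0 for degrees 0…8.
Finally multiplying by (z^4 + z^5), the product of all factors after the first has coefficients 0,0,0,0,1,2,2,1,0 for degrees 0…8.
[z^8] = 1·0 + 1·1 + 1·2 + 1·2 + 1·1 = 6.

6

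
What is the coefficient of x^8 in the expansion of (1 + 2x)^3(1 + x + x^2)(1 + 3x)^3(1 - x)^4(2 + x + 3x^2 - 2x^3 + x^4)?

1653

(1 + 2x)^3 has coefficients 1,6,12,8 for degrees 0…3.
(1 + x + x^2) has coefficients 1,1,1,0,0,0,0,0,0 for degrees 0…8.
Multiplying by (1 + 3x)^3 gives running coefficients 1,10,37,63,54,27,0,0,0 for degrees 0…8.
Multiplying by (1 - x)^4 gives running coefficients 1,6,3,-29,-15,51,1,9,-54 for degrees 0…8.
Finally multiplying by (2 + x + 3x^2 - 2x^3 + x^4), the product of all factors after the first has coefficients 2,13,15,-39,-61,0,69,173,-213 for degrees 0…8.
[x^8] = 1·(-213) + 6·173 + 12·69 + 8·0 = 1653.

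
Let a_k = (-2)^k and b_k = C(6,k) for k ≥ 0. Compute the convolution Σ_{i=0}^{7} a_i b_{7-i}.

Write out a_i and b_{7-i} for i = 0,…,7 and sum the products.
Σ = 1·0 − 2·1 + 4·6 − 8·15 + 16·20 − 32·15 + 64·6 − 128·1 = -2.

-2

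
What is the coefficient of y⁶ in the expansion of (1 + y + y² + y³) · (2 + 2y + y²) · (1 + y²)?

(1 + y + y² + y³) has coefficients 1,1,1,1 for degrees 0…3.
(2 + 2y + y²) has coefficients 2,2,1,0,0,0,0 for degrees 0…6.
Finally multiplying by (1 + y²), the product of all factors after the first has coefficients 2,2,3,2,1,0,0 for degrees 0…6.
[y⁶] = 1·0 + 1·0 + 1·1 + 1·2 = 3.

3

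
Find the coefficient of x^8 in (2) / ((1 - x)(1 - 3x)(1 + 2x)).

The denominator gives the recurrence a_n = 2a_(n−1) + 5a_(n−2) − 6a_(n−3) for n ≥ 3; the numerator fixes a_0 = 2, a_1 = 4, a_2 = 18.
Iterating: 2, 4, 18, 44, 154, 420, 1346, 3868, 11946, so a_8 = 11946.

11946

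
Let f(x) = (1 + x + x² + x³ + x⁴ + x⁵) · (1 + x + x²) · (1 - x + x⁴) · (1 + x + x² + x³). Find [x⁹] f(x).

(1 + x + x² + x³ + x⁴ + x⁵) has coefficients 1,1,1,1,1,1 for degrees 0…5.
(1 + x + x²) has coefficients 1,1,1,0,0,0,0,0,0,0 for degrees 0…9.
Multiplying by (1 - x + x⁴) gives running coefficients 1,0,0,-1,1,1,1,0,0,0 for degrees 0…9.
Finally multiplying by (1 + x + x² + x³), the product of all factors after the first has coefficients 1,1,1,0,0,1,2,3,2,1 for degrees 0…9.
[x⁹] = 1·1 + 1·2 + 1·3 + 1·2 + 1·1 + 1·0 = 9.

9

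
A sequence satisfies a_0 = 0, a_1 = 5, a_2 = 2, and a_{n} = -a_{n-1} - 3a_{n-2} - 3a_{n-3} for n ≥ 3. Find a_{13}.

The ordinary generating function has denominator 1 + y + 3y^2 + 3y^3.
Iterating the recurrence: a_0,…,a_{13} = 0, 5, 2, -17, -4, 49, 14, -149, -40, 445, 122, -1337, -364, 4009.

4009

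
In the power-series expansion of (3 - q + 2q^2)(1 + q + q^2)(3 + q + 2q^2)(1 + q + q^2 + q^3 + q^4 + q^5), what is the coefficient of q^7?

54

(3 - q + 2q^2) has coefficients 3,-1,2 for degrees 0…2.
(1 + q + q^2) has coefficients 1,1,1,0,0,0,0,0 for degrees 0…7.
Multiplying by (3 + q + 2q^2) gives running coefficients 3,4,6,3,2,0,0,0 for degrees 0…7.
Finally multiplying by (1 + q + q^2 + q^3 + q^4 + q^5), the product of all factors after the first has coefficients 3,7,13,16,18,18,15,11 for degrees 0…7.
[q^7] = 3·11 − 1·15 + 2·18 = 54.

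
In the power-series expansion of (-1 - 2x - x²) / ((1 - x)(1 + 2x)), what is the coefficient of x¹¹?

340

The denominator gives the recurrence a_n = −a_(n−1) + 2a_(n−2) for n ≥ 3; the numerator fixes a_0 = -1, a_1 = -1, a_2 = -2.
Iterating: -1, -1, -2, 0, -4, 4, -12, 20, -44, 84, -172, 340, so a_11 = 340.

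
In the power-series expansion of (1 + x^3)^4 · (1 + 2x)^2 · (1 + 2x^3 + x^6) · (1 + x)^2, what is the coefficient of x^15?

(1 + x^3)^4 has coefficients 1,0,0,4,0,0,6,0,0,4,0,0,1 for degrees 0…12.
(1 + 2x)^2 has coefficients 1,4,4,0,0,0,0,0,0,0,0,0,0,0,0,0 for degrees 0…15.
Multiplying by (1 + 2x^3 + x^6) gives running coefficients 1,4,4,2,8,8,1,4,4,0,0,0,0,0,0,0 for degrees 0…15.
Finally multiplying by (1 + x)^2, the product of all factors after the first has coefficients 1,6,13,14,16,26,25,14,13,12,4,0,0,0,0,0 for degrees 0…15.
[x^15] = 1·0 + 4·0 + 6·12 + 4·25 + 1·14 = 186.

186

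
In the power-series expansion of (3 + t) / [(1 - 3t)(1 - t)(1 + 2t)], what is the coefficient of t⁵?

Partial fractions give a closed form: a_n = (3)·3^n + (-2/3)·1^n + (2/3)·(-2)^n.
At n = 5: a_5 = 707.

707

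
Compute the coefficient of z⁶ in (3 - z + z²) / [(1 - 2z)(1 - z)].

349

The denominator gives the recurrence a_n = 3a_(n−1) − 2a_(n−2) for n ≥ 3; the numerator fixes a_0 = 3, a_1 = 8, a_2 = 19.
Iterating: 3, 8, 19, 41, 85, 173, 349, so a_6 = 349.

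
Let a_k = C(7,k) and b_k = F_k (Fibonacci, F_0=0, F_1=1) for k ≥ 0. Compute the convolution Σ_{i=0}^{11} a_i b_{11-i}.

The convolution is the x^11 coefficient of A(x)B(x).
Σ = 1·89 + 7·55 + 21·34 + 35·21 + 35·13 + 21·8 + 7·5 + 1·3 + 0·2 + 0·1 + 0·1 + 0·0 = 2584.

2584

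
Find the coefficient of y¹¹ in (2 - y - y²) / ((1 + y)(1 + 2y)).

The denominator gives the recurrence a_n = −3a_(n−1) − 2a_(n−2) for n ≥ 3; the numerator fixes a_0 = 2, a_1 = -7, a_2 = 16.
Iterating: 2, -7, 16, -34, 70, -142, 286, -574, 1150, -2302, 4606, -9214, so a_11 = -9214.

-9214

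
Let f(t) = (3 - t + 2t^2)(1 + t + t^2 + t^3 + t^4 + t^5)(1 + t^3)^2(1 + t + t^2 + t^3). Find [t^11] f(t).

(3 - t + 2t^2) has coefficients 3,-1,2 for degrees 0…2.
(1 + t + t^2 + t^3 + t^4 + t^5) has coefficients 1,1,1,1,1,1,0,0,0,0,0,0 for degrees 0…11.
Multiplying by (1 + t^3)^2 gives running coefficients 1,1,1,3,3,3,3,3,3,1,1,1 for degrees 0…11.
Finally multiplying by (1 + t + t^2 + t^3), the product of all factors after the first has coefficients 1,2,3,6,8,10,12,12,12,10,8,6 for degrees 0…11.
[t^11] = 3·6 − 1·8 + 2·10 = 30.

30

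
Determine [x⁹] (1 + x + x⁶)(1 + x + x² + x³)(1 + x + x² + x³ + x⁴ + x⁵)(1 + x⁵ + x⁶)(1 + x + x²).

53

(1 + x + x⁶) has coefficients 1,1,0,0,0,0,1 for degrees 0…6.
(1 + x + x² + x³) has coefficients 1,1,1,1,0,0,0,0,0,0 for degrees 0…9.
Multiplying by (1 + x + x² + x³ + x⁴ + x⁵) gives running coefficients 1,2,3,4,4,4,3,2,1,0 for degrees 0…9.
Multiplying by (1 + x⁵ + x⁶) gives running coefficients 1,2,3,4,4,5,6,7,8,8 for degrees 0…9.
Finally multiplying by (1 + x + x²), the product of all factors after the first has coefficients 1,3,6,9,11,13,15,18,21,23 for degrees 0…9.
[x⁹] = 1·23 + 1·21 + 1·9 = 53.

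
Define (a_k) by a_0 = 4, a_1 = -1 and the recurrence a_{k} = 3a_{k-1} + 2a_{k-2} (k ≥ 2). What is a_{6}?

617

The ordinary generating function has denominator 1 - 3x - 2x^2.
Iterating the recurrence: a_0,…,a_{6} = 4, -1, 5, 13, 49, 173, 617.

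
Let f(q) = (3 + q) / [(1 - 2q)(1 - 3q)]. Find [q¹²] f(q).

The denominator gives the recurrence a_n = 5a_(n−1) − 6a_(n−2) for n ≥ 3; the numerator fixes a_0 = 3, a_1 = 16, a_2 = 62.
Iterating: 3, 16, 62, 214, 698, 2206, 6842, 20974, 63818, 193246, 583322, 1757134, 5285738, so a_12 = 5285738.

5285738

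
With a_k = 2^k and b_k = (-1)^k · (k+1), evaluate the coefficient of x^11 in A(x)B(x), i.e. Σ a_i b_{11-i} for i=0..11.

This is [x^11] in the product of the two ordinary generating functions.
Σ = 1·(-12) + 2·11 + 4·(-10) + 8·9 + 16·(-8) + 32·7 + 64·(-6) + 128·5 + 256·(-4) + 512·3 + 1024·(-2) + 2048·1 = 906.

906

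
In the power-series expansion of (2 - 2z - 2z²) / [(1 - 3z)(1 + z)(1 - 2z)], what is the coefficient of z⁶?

1780

Partial fractions give a closed form: a_n = (5/2)·3^n + (1/6)·(-1)^n + (-2/3)·2^n.
At n = 6: a_6 = 1780.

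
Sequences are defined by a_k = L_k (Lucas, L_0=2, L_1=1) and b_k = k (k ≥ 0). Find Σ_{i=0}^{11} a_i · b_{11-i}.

This is [x^11] in the product of the two ordinary generating functions.
Σ = 2·11 + 1·10 + 3·9 + 4·8 + 7·7 + 11·6 + 18·5 + 29·4 + 47·3 + 76·2 + 123·1 + 199·0 = 828.

828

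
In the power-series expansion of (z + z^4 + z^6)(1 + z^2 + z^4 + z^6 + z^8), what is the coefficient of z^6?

(z + z^4 + z^6) has coefficients 0,1,0,0,1,0,1 for degrees 0…6.
(1 + z^2 + z^4 + z^6 + z^8) has coefficients 1,0,1,0,1,0,1 for degrees 0…6.
[z^6] = 1·0 + 1·1 + 1·1 = 2.

2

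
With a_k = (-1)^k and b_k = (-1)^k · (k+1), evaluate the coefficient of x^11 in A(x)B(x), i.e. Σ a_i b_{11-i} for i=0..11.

Write out a_i and b_{11-i} for i = 0,…,11 and sum the products.
Σ = 1·(-12) − 1·11 + 1·(-10) − 1·9 + 1·(-8) − 1·7 + 1·(-6) − 1·5 + 1·(-4) − 1·3 + 1·(-2) − 1·1 = -78.

-78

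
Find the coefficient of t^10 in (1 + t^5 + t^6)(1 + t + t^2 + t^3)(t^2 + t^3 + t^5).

5

(1 + t^5 + t^6) has coefficients 1,0,0,0,0,1,1 for degrees 0…6.
(1 + t + t^2 + t^3) has coefficients 1,1,1,1,0,0,0,0,0,0,0 for degrees 0…10.
Finally multiplying by (t^2 + t^3 + t^5), the product of all factors after the first has coefficients 0,0,1,2,2,3,2,1,1,0,0 for degrees 0…10.
[t^10] = 1·0 + 1·3 + 1·2 = 5.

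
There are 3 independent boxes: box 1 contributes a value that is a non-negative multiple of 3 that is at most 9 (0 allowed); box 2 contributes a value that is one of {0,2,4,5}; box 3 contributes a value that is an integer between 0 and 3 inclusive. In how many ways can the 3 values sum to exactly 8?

6

The generating function for the choices is (1 + y³ + y⁶ + y⁹)·(1 + y² + y⁴ + y⁵)·(1 + y + y² + y³); the count is [y⁸].
(1 + y³ + y⁶ + y⁹) has coefficients 1,0,0,1,0,0,1,0,0 for degrees 0…8.
(1 + y² + y⁴ + y⁵) has coefficients 1,0,1,0,1,1,0,0,0 for degrees 0…8.
Finally multiplying by (1 + y + y² + y³), the product of all factors after the first has coefficients 1,1,2,2,2,3,2,2,1 for degrees 0…8.
[y⁸] = 1·1 + 1·3 + 1·2 = 6.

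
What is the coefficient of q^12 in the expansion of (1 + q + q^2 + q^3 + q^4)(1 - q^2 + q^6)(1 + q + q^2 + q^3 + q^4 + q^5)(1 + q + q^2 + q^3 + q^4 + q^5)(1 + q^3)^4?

121

(1 + q + q^2 + q^3 + q^4) has coefficients 1,1,1,1,1 for degrees 0…4.
(1 - q^2 + q^6) has coefficients 1,0,-1,0,0,0,1,0,0,0,0,0,0 for degrees 0…12.
Multiplying by (1 + q + q^2 + q^3 + q^4 + q^5) gives running coefficients 1,1,0,0,0,0,0,0,1,1,1,1,0 for degrees 0…12.
Multiplying by (1 + q + q^2 + q^3 + q^4 + q^5) gives running coefficients 1,2,2,2,2,2,1,0,1,2,3,4,4 for degrees 0…12.
Finally multiplying by (1 + q^3)^4, the product of all factors after the first has coefficients 1,2,2,6,10,10,15,20,21,22,23,28,27 for degrees 0…12.
[q^12] = 1·27 + 1·28 + 1·23 + 1·22 + 1·21 = 121.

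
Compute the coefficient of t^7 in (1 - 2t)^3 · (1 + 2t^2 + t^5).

(1 - 2t)^3 has coefficients 1,-6,12,-8 for degrees 0…3.
(1 + 2t^2 + t^5) has coefficients 1,0,2,0,0,1,0,0 for degrees 0…7.
[t^7] = 1·0 − 6·0 + 12·1 − 8·0 = 12.

12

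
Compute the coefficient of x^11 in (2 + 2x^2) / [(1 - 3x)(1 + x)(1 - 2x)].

878908

Partial fractions give a closed form: a_n = (5)·3^n + (1/3)·(-1)^n + (-10/3)·2^n.
At n = 11: a_11 = 878908.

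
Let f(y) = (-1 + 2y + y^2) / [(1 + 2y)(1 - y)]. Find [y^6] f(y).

The denominator gives the recurrence a_n = −a_(n−1) + 2a_(n−2) for n ≥ 3; the numerator fixes a_0 = -1, a_1 = 3, a_2 = -4.
Iterating: -1, 3, -4, 10, -18, 38, -74, so a_6 = -74.

-74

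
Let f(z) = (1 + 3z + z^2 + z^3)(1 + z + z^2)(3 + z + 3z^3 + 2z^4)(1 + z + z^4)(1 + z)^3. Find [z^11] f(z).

259

(1 + 3z + z^2 + z^3) has coefficients 1,3,1,1 for degrees 0…3.
(1 + z + z^2) has coefficients 1,1,1,0,0,0,0,0,0,0,0,0 for degrees 0…11.
Multiplying by (3 + z + 3z^3 + 2z^4) gives running coefficients 3,4,4,4,5,5,2,0,0,0,0,0 for degrees 0…11.
Multiplying by (1 + z + z^4) gives running coefficients 3,7,8,8,12,14,11,6,5,5,2,0 for degrees 0…11.
Finally multiplying by (1 + z)^3, the product of all factors after the first has coefficients 3,16,38,56,67,82,97,93,70,49,38,26 for degrees 0…11.
[z^11] = 1·26 + 3·38 + 1·49 + 1·70 = 259.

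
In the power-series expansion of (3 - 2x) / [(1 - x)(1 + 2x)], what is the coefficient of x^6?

171

The denominator gives the recurrence a_n = −a_(n−1) + 2a_(n−2) for n ≥ 2; the numerator fixes a_0 = 3, a_1 = -5.
Iterating: 3, -5, 11, -21, 43, -85, 171, so a_6 = 171.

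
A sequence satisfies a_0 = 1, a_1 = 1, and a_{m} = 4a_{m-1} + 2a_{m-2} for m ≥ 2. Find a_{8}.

45456

The ordinary generating function has denominator 1 - 4z - 2z^2.
Iterating the recurrence: a_0,…,a_{8} = 1, 1, 6, 26, 116, 516, 2296, 10216, 45456.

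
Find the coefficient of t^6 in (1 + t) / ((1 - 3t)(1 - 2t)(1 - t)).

3991

Partial fractions give a closed form: a_n = (6)·3^n + (-6)·2^n + (1)·1^n.
At n = 6: a_6 = 3991.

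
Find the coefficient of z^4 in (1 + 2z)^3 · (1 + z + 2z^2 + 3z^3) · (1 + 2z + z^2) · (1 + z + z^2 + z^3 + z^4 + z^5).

(1 + 2z)^3 has coefficients 1,6,12,8 for degrees 0…3.
(1 + z + 2z^2 + 3z^3) has coefficients 1,1,2,3,0 for degrees 0…4.
Multiplying by (1 + 2z + z^2) gives running coefficients 1,3,5,8,8 for degrees 0…4.
Finally multiplying by (1 + z + z^2 + z^3 + z^4 + z^5), the product of all factors after the first has coefficients 1,4,9,17,25 for degrees 0…4.
[z^4] = 1·25 + 6·17 + 12·9 + 8·4 = 267.

267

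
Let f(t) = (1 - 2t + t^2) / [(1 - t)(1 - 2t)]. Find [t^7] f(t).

The denominator gives the recurrence a_n = 3a_(n−1) − 2a_(n−2) for n ≥ 3; the numerator fixes a_0 = 1, a_1 = 1, a_2 = 2.
Iterating: 1, 1, 2, 4, 8, 16, 32, 64, so a_7 = 64.

64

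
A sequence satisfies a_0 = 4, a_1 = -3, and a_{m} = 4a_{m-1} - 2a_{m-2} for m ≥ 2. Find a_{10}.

The ordinary generating function has denominator 1 - 4x + 2x^2.
Iterating the recurrence: a_0,…,a_{10} = 4, -3, -20, -74, -256, -876, -2992, -10216, -34880, -119088, -406592.

-406592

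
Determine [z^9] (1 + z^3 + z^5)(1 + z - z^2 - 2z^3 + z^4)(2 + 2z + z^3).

-3

(1 + z^3 + z^5) has coefficients 1,0,0,1,0,1 for degrees 0…5.
(1 + z - z^2 - 2z^3 + z^4) has coefficients 1,1,-1,-2,1,0,0,0,0,0 for degrees 0…9.
Finally multiplying by (2 + 2z + z^3), the product of all factors after the first has coefficients 2,4,0,-5,-1,1,-2,1,0,0 for degrees 0…9.
[z^9] = 1·0 + 1·(-2) + 1·(-1) = -3.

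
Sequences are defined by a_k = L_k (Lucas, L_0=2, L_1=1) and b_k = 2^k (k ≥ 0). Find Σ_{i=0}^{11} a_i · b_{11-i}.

Write out a_i and b_{11-i} for i = 0,…,11 and sum the products.
Σ = 2·2048 + 1·1024 + 3·512 + 4·256 + 7·128 + 11·64 + 18·32 + 29·16 + 47·8 + 76·4 + 123·2 + 199·1 = 11445.

11445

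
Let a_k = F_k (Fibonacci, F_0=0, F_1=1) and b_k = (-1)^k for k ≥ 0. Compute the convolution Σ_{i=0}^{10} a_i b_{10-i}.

This is [x^10] in the product of the two ordinary generating functions.
Σ = 0·1 + 1·(-1) + 1·1 + 2·(-1) + 3·1 + 5·(-1) + 8·1 + 13·(-1) + 21·1 + 34·(-1) + 55·1 = 33.

33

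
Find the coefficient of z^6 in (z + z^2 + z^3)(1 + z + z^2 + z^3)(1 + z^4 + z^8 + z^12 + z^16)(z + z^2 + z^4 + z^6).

(z + z^2 + z^3) has coefficients 0,1,1,1 for degrees 0…3.
(1 + z + z^2 + z^3) has coefficients 1,1,1,1,0,0,0 for degrees 0…6.
Multiplying by (1 + z^4 + z^8 + z^12 + z^16) gives running coefficients 1,1,1,1,1,1,1 for degrees 0…6.
Finally multiplying by (z + z^2 + z^4 + z^6), the product of all factors after the first has coefficients 0,1,2,2,3,3,4 for degrees 0…6.
[z^6] = 1·3 + 1·3 + 1·2 = 8.

8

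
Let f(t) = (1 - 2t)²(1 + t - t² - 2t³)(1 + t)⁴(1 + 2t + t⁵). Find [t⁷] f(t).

-3

(1 - 2t)² has coefficients 1,-4,4 for degrees 0…2.
(1 + t - t² - 2t³) has coefficients 1,1,-1,-2,0,0,0,0 for degrees 0…7.
Multiplying by (1 + t)⁴ gives running coefficients 1,5,9,4,-9,-15,-9,-2 for degrees 0…7.
Finally multiplying by (1 + 2t + t⁵), the product of all factors after the first has coefficients 1,7,19,22,-1,-32,-34,-11 for degrees 0…7.
[t⁷] = 1·(-11) − 4·(-34) + 4·(-32) = -3.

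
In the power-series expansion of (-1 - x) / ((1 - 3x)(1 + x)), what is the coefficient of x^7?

Partial fractions give a closed form: a_n = (-1)·3^n.
At n = 7: a_7 = -2187.

-2187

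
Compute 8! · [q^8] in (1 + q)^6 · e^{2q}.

1081600

The EGF product rule gives c_8 = Σ_{k_1+k_2=8} C(8; k_1,k_2) · ∏ g_i(k_i), where (1+q)^6 gives the falling factorial (6)_k; e^{2q} gives (2)^k.
g_1(k) for k = 0…8: 1, 6, 30, 120, 360, 720, 720, 0, 0.
g_2(k) for k = 0…8: 1, 2, 4, 8, 16, 32, 64, 128, 256.
c_8 = Σ_k C(8,k)·g_1(k)·g_2(8−k) = 1·1·256 + 8·6·128 + 28·30·64 + 56·120·32 + 70·360·16 + 56·720·8 + 28·720·4 = 256 + 6144 + 53760 + 215040 + 403200 + 322560 + 80640 = 1081600.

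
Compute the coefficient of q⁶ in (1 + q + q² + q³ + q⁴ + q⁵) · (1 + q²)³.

7

(1 + q + q² + q³ + q⁴ + q⁵) has coefficients 1,1,1,1,1,1 for degrees 0…5.
(1 + q²)³ has coefficients 1,0,3,0,3,0,1 for degrees 0…6.
[q⁶] = 1·1 + 1·0 + 1·3 + 1·0 + 1·3 + 1·0 = 7.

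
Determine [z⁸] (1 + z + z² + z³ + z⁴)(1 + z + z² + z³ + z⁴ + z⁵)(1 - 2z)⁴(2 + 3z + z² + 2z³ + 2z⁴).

-35

(1 + z + z² + z³ + z⁴) has coefficients 1,1,1,1,1 for degrees 0…4.
(1 + z + z² + z³ + z⁴ + z⁵) has coefficients 1,1,1,1,1,1,0,0,0 for degrees 0…8.
Multiplying by (1 - 2z)⁴ gives running coefficients 1,-7,17,-15,1,1,0,8,-16 for degrees 0…8.
Finally multiplying by (2 + 3z + z² + 2z³ + 2z⁴), the product of all factors after the first has coefficients 2,-11,14,16,-38,10,8,-11,-4 for degrees 0…8.
[z⁸] = 1·(-4) + 1·(-11) + 1·8 + 1·10 + 1·(-38) = -35.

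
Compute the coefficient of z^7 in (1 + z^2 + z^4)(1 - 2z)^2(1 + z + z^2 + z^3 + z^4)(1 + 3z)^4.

(1 + z^2 + z^4) has coefficients 1,0,1,0,1 for degrees 0…4.
(1 - 2z)^2 has coefficients 1,-4,4,0,0,0,0,0 for degrees 0…7.
Multiplying by (1 + z + z^2 + z^3 + z^4) gives running coefficients 1,-3,1,1,1,0,4,0 for degrees 0…7.
Finally multiplying by (1 + 3z)^4, the product of all factors after the first has coefficients 1,9,19,-41,-176,-69,247,237 for degrees 0…7.
[z^7] = 1·237 + 1·(-69) + 1·(-41) = 127.

127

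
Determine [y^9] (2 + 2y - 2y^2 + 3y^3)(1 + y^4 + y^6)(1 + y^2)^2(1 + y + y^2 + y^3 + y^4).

(2 + 2y - 2y^2 + 3y^3) has coefficients 2,2,-2,3 for degrees 0…3.
(1 + y^4 + y^6) has coefficients 1,0,0,0,1,0,1,0,0,0 for degrees 0…9.
Multiplying by (1 + y^2)^2 gives running coefficients 1,0,2,0,2,0,3,0,3,0 for degrees 0…9.
Finally multiplying by (1 + y + y^2 + y^3 + y^4), the product of all factors after the first has coefficients 1,1,3,3,5,4,7,5,8,6 for degrees 0…9.
[y^9] = 2·6 + 2·8 − 2·5 + 3·7 = 39.

39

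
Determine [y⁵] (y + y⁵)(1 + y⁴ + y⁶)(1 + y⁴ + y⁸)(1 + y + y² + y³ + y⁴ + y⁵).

(y + y⁵) has coefficients 0,1,0,0,0,1 for degrees 0…5.
(1 + y⁴ + y⁶) has coefficients 1,0,0,0,1,0 for degrees 0…5.
Multiplying by (1 + y⁴ + y⁸) gives running coefficients 1,0,0,0,2,0 for degrees 0…5.
Finally multiplying by (1 + y + y² + y³ + y⁴ + y⁵), the product of all factors after the first has coefficients 1,1,1,1,3,3 for degrees 0…5.
[y⁵] = 1·3 + 1·1 = 4.

4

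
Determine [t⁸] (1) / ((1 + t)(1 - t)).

1

Partial fractions give a closed form: a_n = (1/2)·(-1)^n + (1/2)·1^n.
At n = 8: a_8 = 1.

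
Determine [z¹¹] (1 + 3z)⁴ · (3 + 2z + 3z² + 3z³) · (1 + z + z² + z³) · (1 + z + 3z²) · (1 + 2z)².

58833

(1 + 3z)⁴ has coefficients 1,12,54,108,81 for degrees 0…4.
(3 + 2z + 3z² + 3z³) has coefficients 3,2,3,3,0,0,0,0,0,0,0,0 for degrees 0…11.
Multiplying by (1 + z + z² + z³) gives running coefficients 3,5,8,11,8,6,3,0,0,0,0,0 for degrees 0…11.
Multiplying by (1 + z + 3z²) gives running coefficients 3,8,22,34,43,47,33,21,9,0,0,0 for degrees 0…11.
Finally multiplying by (1 + 2z)², the product of all factors after the first has coefficients 3,20,66,154,267,355,393,341,225,120,36,0 for degrees 0…11.
[z¹¹] = 1·0 + 12·36 + 54·120 + 108·225 + 81·341 = 58833.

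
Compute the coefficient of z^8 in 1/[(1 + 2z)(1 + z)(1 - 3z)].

3157

Partial fractions give a closed form: a_n = (4/5)·(-2)^n + (-1/4)·(-1)^n + (9/20)·3^n.
At n = 8: a_8 = 3157.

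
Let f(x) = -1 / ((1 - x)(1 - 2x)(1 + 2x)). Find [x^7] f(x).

Partial fractions give a closed form: a_n = (1/3)·1^n + (-1)·2^n + (-1/3)·(-2)^n.
At n = 7: a_7 = -85.

-85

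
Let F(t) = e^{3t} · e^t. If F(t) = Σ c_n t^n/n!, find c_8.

65536

The EGF product rule gives c_8 = Σ_{k_1+k_2=8} C(8; k_1,k_2) · ∏ g_i(k_i), where e^{3t} gives (3)^k; e^t gives (1)^k.
g_1(k) for k = 0…8: 1, 3, 9, 27, 81, 243, 729, 2187, 6561.
g_2(k) for k = 0…8: 1, 1, 1, 1, 1, 1, 1, 1, 1.
c_8 = Σ_k C(8,k)·g_1(k)·g_2(8−k) = 1·1·1 + 8·3·1 + 28·9·1 + 56·27·1 + 70·81·1 + 56·243·1 + 28·729·1 + 8·2187·1 + 1·6561·1 = 1 + 24 + 252 + 1512 + 5670 + 13608 + 20412 + 17496 + 6561 = 65536.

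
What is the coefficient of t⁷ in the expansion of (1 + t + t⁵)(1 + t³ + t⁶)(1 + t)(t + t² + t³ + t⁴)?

7

(1 + t + t⁵) has coefficients 1,1,0,0,0,1 for degrees 0…5.
(1 + t³ + t⁶) has coefficients 1,0,0,1,0,0,1,0 for degrees 0…7.
Multiplying by (1 + t) gives running coefficients 1,1,0,1,1,0,1,1 for degrees 0…7.
Finally multiplying by (t + t² + t³ + t⁴), the product of all factors after the first has coefficients 0,1,2,2,3,3,2,3 for degrees 0…7.
[t⁷] = 1·3 + 1·2 + 1·2 = 7.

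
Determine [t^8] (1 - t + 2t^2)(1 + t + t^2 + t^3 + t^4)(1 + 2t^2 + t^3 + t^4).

(1 - t + 2t^2) has coefficients 1,-1,2 for degrees 0…2.
(1 + t + t^2 + t^3 + t^4) has coefficients 1,1,1,1,1,0,0,0,0 for degrees 0…8.
Finally multiplying by (1 + 2t^2 + t^3 + t^4), the product of all factors after the first has coefficients 1,1,3,4,5,4,4,2,1 for degrees 0…8.
[t^8] = 1·1 − 1·2 + 2·4 = 7.

7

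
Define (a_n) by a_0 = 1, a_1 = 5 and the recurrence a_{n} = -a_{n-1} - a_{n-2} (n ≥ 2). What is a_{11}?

The ordinary generating function has denominator 1 + z + z^2.
Iterating the recurrence: a_0,…,a_{11} = 1, 5, -6, 1, 5, -6, 1, 5, -6, 1, 5, -6.

-6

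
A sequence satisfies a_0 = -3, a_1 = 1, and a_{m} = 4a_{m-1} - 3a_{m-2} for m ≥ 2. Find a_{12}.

The ordinary generating function has denominator 1 - 4z + 3z^2.
Iterating the recurrence: a_0,…,a_{12} = -3, 1, 13, 49, 157, 481, 1453, 4369, 13117, 39361, 118093, 354289, 1062877.

1062877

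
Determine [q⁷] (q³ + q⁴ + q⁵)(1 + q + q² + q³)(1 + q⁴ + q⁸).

(q³ + q⁴ + q⁵) has coefficients 0,0,0,1,1,1 for degrees 0…5.
(1 + q + q² + q³) has coefficients 1,1,1,1,0,0,0,0 for degrees 0…7.
Finally multiplying by (1 + q⁴ + q⁸), the product of all factors after the first has coefficients 1,1,1,1,1,1,1,1 for degrees 0…7.
[q⁷] = 1·1 + 1·1 + 1·1 = 3.

3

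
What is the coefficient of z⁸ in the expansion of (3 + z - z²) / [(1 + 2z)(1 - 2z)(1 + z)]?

853

The denominator gives the recurrence a_n = −a_(n−1) + 4a_(n−2) + 4a_(n−3) for n ≥ 3; the numerator fixes a_0 = 3, a_1 = -2, a_2 = 13.
Iterating: 3, -2, 13, -9, 53, -37, 213, -149, 853, so a_8 = 853.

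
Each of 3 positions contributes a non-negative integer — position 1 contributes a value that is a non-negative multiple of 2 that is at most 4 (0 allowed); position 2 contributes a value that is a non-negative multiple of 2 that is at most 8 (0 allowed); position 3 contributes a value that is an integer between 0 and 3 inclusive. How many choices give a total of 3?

3

The generating function for the choices is (1 + z^2 + z^4)·(1 + z^2 + z^4 + z^6 + z^8)·(1 + z + z^2 + z^3); the count is [z^3].
(1 + z^2 + z^4) has coefficients 1,0,1,0 for degrees 0…3.
(1 + z^2 + z^4 + z^6 + z^8) has coefficients 1,0,1,0 for degrees 0…3.
Finally multiplying by (1 + z + z^2 + z^3), the product of all factors after the first has coefficients 1,1,2,2 for degrees 0…3.
[z^3] = 1·2 + 1·1 = 3.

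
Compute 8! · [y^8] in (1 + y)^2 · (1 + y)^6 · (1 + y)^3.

6652800

The EGF product rule gives c_8 = Σ_{k_1+k_2+k_3=8} C(8; k_1,k_2,k_3) · ∏ g_i(k_i), where (1+y)^2 gives the falling factorial (2)_k; (1+y)^6 gives the falling factorial (6)_k; (1+y)^3 gives the falling factorial (3)_k.
g_1(k) for k = 0…8: 1, 2, 2, 0, 0, 0, 0, 0, 0.
g_2(k) for k = 0…8: 1, 6, 30, 120, 360, 720, 720, 0, 0.
g_3(k) for k = 0…8: 1, 3, 6, 6, 0, 0, 0, 0, 0.
First combine the last two factors: h(k) = Σ_j C(k,j)·g_2(j)·g_3(k−j) for k = 0…8: 1, 9, 72, 504, 3024, 15120, 60480, 181440, 362880.
c_8 = Σ_k C(8,k)·g_1(k)·h(8−k) = 1·1·362880 + 8·2·181440 + 28·2·60480 = 362880 + 2903040 + 3386880 = 6652800.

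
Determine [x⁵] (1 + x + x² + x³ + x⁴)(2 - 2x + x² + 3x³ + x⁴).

(1 + x + x² + x³ + x⁴) has coefficients 1,1,1,1,1 for degrees 0…4.
(2 - 2x + x² + 3x³ + x⁴) has coefficients 2,-2,1,3,1,0 for degrees 0…5.
[x⁵] = 1·0 + 1·1 + 1·3 + 1·1 + 1·(-2) = 3.

3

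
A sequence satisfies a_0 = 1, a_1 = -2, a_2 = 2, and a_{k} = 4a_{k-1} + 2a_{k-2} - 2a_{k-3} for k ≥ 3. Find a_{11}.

442976

The ordinary generating function has denominator 1 - 4y - 2y^2 + 2y^3.
Iterating the recurrence: a_0,…,a_{11} = 1, -2, 2, 2, 16, 64, 284, 1232, 5368, 23368, 101744, 442976.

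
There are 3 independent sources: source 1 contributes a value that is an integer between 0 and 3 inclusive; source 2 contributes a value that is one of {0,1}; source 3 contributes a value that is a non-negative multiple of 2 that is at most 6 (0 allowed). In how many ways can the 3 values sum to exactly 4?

The generating function for the choices is (1 + q + q² + q³)·(1 + q)·(1 + q² + q⁴ + q⁶); the count is [q⁴].
(1 + q + q² + q³) has coefficients 1,1,1,1 for degrees 0…3.
(1 + q) has coefficients 1,1,0,0,0 for degrees 0…4.
Finally multiplying by (1 + q² + q⁴ + q⁶), the product of all factors after the first has coefficients 1,1,1,1,1 for degrees 0…4.
[q⁴] = 1·1 + 1·1 + 1·1 + 1·1 = 4.

4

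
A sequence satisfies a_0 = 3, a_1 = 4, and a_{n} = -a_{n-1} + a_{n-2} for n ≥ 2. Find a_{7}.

The ordinary generating function has denominator 1 + y - y^2.
Iterating the recurrence: a_0,…,a_{7} = 3, 4, -1, 5, -6, 11, -17, 28.

28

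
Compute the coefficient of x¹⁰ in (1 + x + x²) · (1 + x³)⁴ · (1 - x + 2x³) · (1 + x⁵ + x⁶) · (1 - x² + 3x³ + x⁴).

(1 + x + x²) has coefficients 1,1,1 for degrees 0…2.
(1 + x³)⁴ has coefficients 1,0,0,4,0,0,6,0,0,4,0 for degrees 0…10.
Multiplying by (1 - x + 2x³) gives running coefficients 1,-1,0,6,-4,0,14,-6,0,16,-4 for degrees 0…10.
Multiplying by (1 + x⁵ + x⁶) gives running coefficients 1,-1,0,6,-4,1,14,-7,6,18,-8 for degrees 0…10.
Finally multiplying by (1 - x² + 3x³ + x⁴), the product of all factors after the first has coefficients 1,-1,-1,10,-6,-6,36,-14,-9,68,-21 for degrees 0…10.
[x¹⁰] = 1·(-21) + 1·68 + 1·(-9) = 38.

38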